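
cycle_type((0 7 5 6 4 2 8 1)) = 8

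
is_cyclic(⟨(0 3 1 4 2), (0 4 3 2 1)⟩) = yes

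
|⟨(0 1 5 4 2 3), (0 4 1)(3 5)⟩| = 720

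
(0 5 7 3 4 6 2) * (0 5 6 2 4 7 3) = (0 6 4 2 5 3 7)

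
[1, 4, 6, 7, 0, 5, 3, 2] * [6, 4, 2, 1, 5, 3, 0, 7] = [4, 5, 0, 7, 6, 3, 1, 2]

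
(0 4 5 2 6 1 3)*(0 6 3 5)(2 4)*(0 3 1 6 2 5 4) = (0 5)(1 4 3 2)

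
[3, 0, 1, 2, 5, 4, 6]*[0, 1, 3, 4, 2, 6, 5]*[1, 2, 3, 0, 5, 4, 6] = [5, 1, 2, 0, 6, 3, 4]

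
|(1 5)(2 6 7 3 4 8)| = 6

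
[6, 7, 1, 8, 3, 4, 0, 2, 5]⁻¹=[6, 2, 7, 4, 5, 8, 0, 1, 3]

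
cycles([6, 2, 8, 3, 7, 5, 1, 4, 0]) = (0 6 1 2 8)(4 7)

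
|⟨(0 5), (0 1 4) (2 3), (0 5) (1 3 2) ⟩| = 720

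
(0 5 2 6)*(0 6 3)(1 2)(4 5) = (0 4 5 1 2 3)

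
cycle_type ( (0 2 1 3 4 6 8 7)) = 8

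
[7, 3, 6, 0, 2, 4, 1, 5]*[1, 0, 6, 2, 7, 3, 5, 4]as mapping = [0→4, 1→2, 2→5, 3→1, 4→6, 5→7, 6→0, 7→3]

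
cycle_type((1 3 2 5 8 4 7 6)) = 8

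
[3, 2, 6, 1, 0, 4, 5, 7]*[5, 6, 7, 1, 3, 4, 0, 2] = [1, 7, 0, 6, 5, 3, 4, 2]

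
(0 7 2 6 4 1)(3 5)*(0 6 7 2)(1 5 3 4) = (0 2 7)(1 6)(4 5)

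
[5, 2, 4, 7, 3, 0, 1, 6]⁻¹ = [5, 6, 1, 4, 2, 0, 7, 3]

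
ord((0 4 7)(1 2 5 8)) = 12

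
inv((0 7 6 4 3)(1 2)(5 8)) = (0 3 4 6 7)(1 2)(5 8)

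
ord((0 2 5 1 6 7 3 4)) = 8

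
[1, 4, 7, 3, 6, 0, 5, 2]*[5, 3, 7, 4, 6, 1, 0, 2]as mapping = [0→3, 1→6, 2→2, 3→4, 4→0, 5→5, 6→1, 7→7]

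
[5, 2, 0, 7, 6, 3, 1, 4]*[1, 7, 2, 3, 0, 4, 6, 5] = [4, 2, 1, 5, 6, 3, 7, 0]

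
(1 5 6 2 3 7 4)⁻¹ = (1 4 7 3 2 6 5)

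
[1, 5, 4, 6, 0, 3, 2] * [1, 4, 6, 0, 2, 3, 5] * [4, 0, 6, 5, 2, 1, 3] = [2, 5, 6, 1, 0, 4, 3]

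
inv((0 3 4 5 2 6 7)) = (0 7 6 2 5 4 3)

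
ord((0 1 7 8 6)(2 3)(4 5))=10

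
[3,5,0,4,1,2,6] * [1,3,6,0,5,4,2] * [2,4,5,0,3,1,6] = [2,3,4,1,0,6,5]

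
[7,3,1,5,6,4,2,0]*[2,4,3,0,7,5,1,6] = [6,0,4,5,1,7,3,2]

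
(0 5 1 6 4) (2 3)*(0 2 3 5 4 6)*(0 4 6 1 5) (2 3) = (0 6 1 4 3 2) 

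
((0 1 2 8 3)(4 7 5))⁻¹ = (0 3 8 2 1)(4 5 7)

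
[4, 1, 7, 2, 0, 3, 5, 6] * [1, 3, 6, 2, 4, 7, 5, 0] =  [4, 3, 0, 6, 1, 2, 7, 5]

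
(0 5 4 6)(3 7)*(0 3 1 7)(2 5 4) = (0 4 6 3)(1 7)(2 5)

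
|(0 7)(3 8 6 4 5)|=10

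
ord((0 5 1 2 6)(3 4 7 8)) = 20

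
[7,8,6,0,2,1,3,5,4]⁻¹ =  [3,5,4,6,8,7,2,0,1]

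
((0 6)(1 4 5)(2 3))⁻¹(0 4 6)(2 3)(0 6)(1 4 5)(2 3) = (0 6 5)(2 3)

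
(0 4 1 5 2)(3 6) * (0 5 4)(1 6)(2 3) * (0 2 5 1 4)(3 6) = (0 2 1)(3 4)(5 6)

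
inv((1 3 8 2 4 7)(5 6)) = (1 7 4 2 8 3)(5 6)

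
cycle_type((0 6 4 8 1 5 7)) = 7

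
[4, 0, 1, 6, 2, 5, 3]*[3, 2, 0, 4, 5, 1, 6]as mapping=[0→5, 1→3, 2→2, 3→6, 4→0, 5→1, 6→4]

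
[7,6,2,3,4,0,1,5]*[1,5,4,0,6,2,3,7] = [7,3,4,0,6,1,5,2]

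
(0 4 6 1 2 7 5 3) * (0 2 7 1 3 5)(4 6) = (0 6 3 2 1 7)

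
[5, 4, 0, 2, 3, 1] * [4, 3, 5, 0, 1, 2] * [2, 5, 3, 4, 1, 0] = [3, 5, 1, 0, 2, 4] 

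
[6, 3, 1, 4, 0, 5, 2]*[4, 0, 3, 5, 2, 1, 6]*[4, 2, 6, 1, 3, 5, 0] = [0, 5, 4, 6, 3, 2, 1]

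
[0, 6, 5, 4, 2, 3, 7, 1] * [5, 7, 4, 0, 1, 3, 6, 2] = [5, 6, 3, 1, 4, 0, 2, 7]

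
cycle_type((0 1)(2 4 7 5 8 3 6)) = 2.7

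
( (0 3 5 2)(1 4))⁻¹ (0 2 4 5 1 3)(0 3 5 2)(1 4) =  (0 1 2 4 5 3)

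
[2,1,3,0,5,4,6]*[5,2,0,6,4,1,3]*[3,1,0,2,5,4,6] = [3,0,6,4,1,5,2]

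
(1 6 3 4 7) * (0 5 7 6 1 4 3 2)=(0 5 7 4 6 2)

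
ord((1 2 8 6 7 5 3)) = 7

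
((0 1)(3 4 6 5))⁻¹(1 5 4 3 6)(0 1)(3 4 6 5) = (0 3 6 4 5)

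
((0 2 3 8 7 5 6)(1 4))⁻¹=(0 6 5 7 8 3 2)(1 4)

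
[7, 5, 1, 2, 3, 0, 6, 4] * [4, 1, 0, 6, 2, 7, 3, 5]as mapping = [0→5, 1→7, 2→1, 3→0, 4→6, 5→4, 6→3, 7→2]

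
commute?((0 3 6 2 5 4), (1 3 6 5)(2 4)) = no:(0 3 6 2 5 4) * (1 3 6 5)(2 4) = (0 6 4)(1 3 5 2), (1 3 6 5)(2 4) * (0 3 6 2 5 4) = (0 3 2)(1 6 4 5)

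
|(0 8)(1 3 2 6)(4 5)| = 4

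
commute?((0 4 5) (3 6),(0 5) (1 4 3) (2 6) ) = no:(0 4 5) (3 6) * (0 5) (1 4 3) (2 6) = (0 3 2 6 1 4),(0 5) (1 4 3) (2 6) * (0 4 5) (3 6) = (1 5 4 6 2 3) 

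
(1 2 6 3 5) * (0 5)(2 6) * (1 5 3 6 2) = (0 3)(1 2)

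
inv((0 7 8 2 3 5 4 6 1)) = (0 1 6 4 5 3 2 8 7)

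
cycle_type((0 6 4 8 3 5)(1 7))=2.6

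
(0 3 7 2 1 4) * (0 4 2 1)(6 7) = (0 3 6 7 1 2)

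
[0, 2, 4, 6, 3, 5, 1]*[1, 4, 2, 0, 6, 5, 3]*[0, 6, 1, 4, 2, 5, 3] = [6, 1, 3, 4, 0, 5, 2]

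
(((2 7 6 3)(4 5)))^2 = (2 6)(3 7)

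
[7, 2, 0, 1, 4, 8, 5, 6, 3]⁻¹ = [2, 3, 1, 8, 4, 6, 7, 0, 5]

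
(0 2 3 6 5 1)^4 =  (0 5 3)(1 6 2)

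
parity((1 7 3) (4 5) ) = odd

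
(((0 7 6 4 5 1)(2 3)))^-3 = (0 4)(1 6)(2 3)(5 7)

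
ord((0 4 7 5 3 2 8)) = 7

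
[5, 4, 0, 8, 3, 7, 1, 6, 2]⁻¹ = [2, 6, 8, 4, 1, 0, 7, 5, 3]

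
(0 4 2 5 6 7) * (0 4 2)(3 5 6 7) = (0 2 6 3 5 7 4)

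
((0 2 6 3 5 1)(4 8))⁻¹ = (0 1 5 3 6 2)(4 8)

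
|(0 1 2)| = 3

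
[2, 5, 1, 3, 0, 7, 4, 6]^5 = [6, 0, 4, 3, 7, 2, 5, 1]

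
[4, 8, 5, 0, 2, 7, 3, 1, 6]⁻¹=[3, 7, 4, 6, 0, 2, 8, 5, 1]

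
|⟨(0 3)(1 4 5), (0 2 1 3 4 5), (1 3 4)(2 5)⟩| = 720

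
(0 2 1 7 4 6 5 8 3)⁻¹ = (0 3 8 5 6 4 7 1 2)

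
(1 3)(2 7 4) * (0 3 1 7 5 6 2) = (0 3 7 4)(2 5 6)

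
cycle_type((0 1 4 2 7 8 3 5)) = 8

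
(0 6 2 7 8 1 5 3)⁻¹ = (0 3 5 1 8 7 2 6)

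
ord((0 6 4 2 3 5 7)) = 7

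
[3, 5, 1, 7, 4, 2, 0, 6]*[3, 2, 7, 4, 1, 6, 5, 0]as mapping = [0→4, 1→6, 2→2, 3→0, 4→1, 5→7, 6→3, 7→5]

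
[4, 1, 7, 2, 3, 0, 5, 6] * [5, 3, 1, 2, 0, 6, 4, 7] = [0, 3, 7, 1, 2, 5, 6, 4]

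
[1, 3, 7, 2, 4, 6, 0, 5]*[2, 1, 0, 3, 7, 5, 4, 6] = [1, 3, 6, 0, 7, 4, 2, 5]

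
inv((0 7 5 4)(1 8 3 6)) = (0 4 5 7)(1 6 3 8)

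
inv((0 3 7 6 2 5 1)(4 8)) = (0 1 5 2 6 7 3)(4 8)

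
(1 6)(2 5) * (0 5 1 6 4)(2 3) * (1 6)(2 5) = (0 2 6 1 4)(3 5)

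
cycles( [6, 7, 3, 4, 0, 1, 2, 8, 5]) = (0 6 2 3 4)(1 7 8 5)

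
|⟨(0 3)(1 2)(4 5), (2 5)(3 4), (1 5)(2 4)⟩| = 120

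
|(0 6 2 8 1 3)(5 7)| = 6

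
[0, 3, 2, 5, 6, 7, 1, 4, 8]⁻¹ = [0, 6, 2, 1, 7, 3, 4, 5, 8]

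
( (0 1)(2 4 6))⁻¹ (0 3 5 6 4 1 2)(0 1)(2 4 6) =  (0 4 1 3 5 2 6)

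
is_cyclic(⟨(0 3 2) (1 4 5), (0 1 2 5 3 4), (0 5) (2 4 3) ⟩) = no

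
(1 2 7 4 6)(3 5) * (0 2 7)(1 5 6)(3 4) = (0 2)(1 7 3 6 5 4)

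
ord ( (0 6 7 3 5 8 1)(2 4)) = 14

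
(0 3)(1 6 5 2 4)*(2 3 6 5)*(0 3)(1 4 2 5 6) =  (0 1 6 5)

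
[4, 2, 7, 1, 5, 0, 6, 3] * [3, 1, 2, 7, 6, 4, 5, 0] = [6, 2, 0, 1, 4, 3, 5, 7]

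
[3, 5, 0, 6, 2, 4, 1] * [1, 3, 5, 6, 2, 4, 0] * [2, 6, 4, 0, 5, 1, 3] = [3, 5, 6, 2, 1, 4, 0]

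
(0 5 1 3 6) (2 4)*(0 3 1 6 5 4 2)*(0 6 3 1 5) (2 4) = (0 2 4 6 1 5 3) 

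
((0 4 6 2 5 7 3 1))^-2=(0 3 5 6)(1 7 2 4)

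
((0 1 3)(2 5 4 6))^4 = (0 1 3)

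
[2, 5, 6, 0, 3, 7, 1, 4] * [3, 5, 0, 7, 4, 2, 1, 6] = [0, 2, 1, 3, 7, 6, 5, 4] 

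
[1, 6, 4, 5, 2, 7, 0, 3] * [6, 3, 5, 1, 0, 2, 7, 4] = [3, 7, 0, 2, 5, 4, 6, 1]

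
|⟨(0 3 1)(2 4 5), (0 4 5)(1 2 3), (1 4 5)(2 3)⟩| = 720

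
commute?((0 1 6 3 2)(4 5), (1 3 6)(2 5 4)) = no:(0 1 6 3 2)(4 5)*(1 3 6)(2 5 4) = (0 3 5 2), (1 3 6)(2 5 4)*(0 1 6 3 2)(4 5) = (0 1 2 4)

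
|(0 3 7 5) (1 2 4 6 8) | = 20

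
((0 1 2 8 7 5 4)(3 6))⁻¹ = (0 4 5 7 8 2 1)(3 6)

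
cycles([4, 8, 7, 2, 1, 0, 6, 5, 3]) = (0 4 1 8 3 2 7 5)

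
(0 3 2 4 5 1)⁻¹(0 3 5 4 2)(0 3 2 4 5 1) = (1 5 4 3 2)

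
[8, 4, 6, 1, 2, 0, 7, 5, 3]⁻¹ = [5, 3, 4, 8, 1, 7, 2, 6, 0]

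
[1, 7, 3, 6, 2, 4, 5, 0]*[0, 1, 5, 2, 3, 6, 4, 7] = [1, 7, 2, 4, 5, 3, 6, 0]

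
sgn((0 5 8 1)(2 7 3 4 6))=-1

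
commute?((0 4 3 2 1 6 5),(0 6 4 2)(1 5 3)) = no:(0 4 3 2 1 6 5) * (0 6 4 2)(1 5 3) = (0 2 5 6 3)(1 4),(0 6 4 2)(1 5 3) * (0 4 3 2 1 6 5) = (0 5 2 4 1)(3 6)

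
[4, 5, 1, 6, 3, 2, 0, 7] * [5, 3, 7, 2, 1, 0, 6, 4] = [1, 0, 3, 6, 2, 7, 5, 4]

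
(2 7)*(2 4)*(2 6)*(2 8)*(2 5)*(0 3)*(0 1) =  (0 3 1)(2 7 4 6 8 5)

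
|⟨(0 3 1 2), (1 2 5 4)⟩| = 120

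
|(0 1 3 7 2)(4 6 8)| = 15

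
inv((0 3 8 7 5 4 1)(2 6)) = (0 1 4 5 7 8 3)(2 6)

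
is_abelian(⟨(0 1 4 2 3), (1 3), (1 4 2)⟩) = no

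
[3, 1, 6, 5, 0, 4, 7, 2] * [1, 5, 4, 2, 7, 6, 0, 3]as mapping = [0→2, 1→5, 2→0, 3→6, 4→1, 5→7, 6→3, 7→4]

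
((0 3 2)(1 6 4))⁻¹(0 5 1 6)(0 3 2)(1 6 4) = (3 5 6 4)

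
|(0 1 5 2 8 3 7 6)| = 8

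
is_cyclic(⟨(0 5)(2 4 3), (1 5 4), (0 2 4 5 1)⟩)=no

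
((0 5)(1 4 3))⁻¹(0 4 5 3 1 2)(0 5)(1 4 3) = (0 1 4 2 5 3)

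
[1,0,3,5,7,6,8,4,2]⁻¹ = [1,0,8,2,7,3,5,4,6]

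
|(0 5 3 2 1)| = 5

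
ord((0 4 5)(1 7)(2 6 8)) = 6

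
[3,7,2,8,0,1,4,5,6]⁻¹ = [4,5,2,0,6,7,8,1,3]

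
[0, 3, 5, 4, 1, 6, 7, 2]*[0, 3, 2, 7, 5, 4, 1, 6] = [0, 7, 4, 5, 3, 1, 6, 2] 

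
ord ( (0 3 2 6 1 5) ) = 6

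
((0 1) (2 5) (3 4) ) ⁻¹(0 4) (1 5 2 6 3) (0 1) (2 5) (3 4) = (0 2 5 6 4) (1 3) 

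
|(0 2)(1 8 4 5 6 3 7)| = 14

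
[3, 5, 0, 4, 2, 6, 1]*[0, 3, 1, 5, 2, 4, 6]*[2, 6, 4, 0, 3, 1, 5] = [1, 3, 2, 4, 6, 5, 0]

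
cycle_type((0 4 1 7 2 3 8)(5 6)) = 2.7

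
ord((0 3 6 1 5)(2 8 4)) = 15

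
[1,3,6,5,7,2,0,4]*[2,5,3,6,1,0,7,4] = [5,6,7,0,4,3,2,1]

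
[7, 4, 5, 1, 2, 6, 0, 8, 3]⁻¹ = [6, 3, 4, 8, 1, 2, 5, 0, 7]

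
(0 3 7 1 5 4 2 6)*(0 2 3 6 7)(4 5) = (0 6 2 7 1 4 3)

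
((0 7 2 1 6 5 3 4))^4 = (0 6)(1 4)(2 3)(5 7)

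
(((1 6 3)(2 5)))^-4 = (1 3 6)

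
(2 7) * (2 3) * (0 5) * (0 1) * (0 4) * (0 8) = (0 5 1 4 8)(2 7 3)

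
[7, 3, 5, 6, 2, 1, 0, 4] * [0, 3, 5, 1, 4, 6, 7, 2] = [2, 1, 6, 7, 5, 3, 0, 4]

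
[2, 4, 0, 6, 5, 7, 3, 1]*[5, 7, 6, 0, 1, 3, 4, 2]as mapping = [0→6, 1→1, 2→5, 3→4, 4→3, 5→2, 6→0, 7→7]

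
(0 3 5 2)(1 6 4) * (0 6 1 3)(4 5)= (2 6 5)(3 4)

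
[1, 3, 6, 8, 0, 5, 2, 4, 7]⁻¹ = [4, 0, 6, 1, 7, 5, 2, 8, 3]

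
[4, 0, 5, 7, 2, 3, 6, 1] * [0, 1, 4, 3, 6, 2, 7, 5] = [6, 0, 2, 5, 4, 3, 7, 1]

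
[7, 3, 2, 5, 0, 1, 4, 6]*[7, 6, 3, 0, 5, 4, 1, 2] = [2, 0, 3, 4, 7, 6, 5, 1]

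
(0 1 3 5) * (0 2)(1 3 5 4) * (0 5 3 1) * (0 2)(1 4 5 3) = (0 4 2 3 5)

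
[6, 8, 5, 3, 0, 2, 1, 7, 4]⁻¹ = [4, 6, 5, 3, 8, 2, 0, 7, 1]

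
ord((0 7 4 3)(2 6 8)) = 12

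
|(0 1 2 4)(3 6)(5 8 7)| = 12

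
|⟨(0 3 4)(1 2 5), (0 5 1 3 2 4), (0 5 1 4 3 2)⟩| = 720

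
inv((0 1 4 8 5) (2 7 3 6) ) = (0 5 8 4 1) (2 6 3 7) 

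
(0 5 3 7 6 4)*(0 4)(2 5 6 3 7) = (0 6)(2 5 7 3)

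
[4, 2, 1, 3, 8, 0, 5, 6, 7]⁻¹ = [5, 2, 1, 3, 0, 6, 7, 8, 4]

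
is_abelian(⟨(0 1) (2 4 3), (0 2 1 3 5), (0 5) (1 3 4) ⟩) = no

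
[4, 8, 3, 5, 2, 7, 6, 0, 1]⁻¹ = [7, 8, 4, 2, 0, 3, 6, 5, 1]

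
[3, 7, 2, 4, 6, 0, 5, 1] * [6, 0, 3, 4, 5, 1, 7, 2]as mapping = [0→4, 1→2, 2→3, 3→5, 4→7, 5→6, 6→1, 7→0]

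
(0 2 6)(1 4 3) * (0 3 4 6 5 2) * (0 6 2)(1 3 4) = (0 6 4 1 2 5)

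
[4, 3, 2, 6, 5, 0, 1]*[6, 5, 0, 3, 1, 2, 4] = [1, 3, 0, 4, 2, 6, 5]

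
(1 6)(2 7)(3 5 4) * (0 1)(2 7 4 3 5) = (0 1 6)(2 4 5 3)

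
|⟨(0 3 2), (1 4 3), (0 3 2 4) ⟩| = 120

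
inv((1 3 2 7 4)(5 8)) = (1 4 7 2 3)(5 8)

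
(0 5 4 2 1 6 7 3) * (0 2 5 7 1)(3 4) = (0 7 4 5 3 2)(1 6)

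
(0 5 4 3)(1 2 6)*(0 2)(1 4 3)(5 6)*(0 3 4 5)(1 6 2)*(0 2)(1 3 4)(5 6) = (1 4 5)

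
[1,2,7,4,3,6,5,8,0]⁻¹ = [8,0,1,4,3,6,5,2,7]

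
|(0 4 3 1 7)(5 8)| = 10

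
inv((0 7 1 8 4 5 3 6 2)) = (0 2 6 3 5 4 8 1 7)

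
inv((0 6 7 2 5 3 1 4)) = (0 4 1 3 5 2 7 6)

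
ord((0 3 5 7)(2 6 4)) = 12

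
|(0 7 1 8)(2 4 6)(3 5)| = 12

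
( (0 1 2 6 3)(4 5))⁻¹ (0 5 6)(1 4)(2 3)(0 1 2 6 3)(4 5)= (0 6)(1 4 3)(2 5)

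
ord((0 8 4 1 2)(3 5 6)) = 15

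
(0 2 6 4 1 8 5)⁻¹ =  (0 5 8 1 4 6 2)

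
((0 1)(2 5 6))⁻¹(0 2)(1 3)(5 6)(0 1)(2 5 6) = (0 3)(1 5)(2 6)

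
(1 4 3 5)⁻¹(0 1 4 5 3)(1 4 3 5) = (0 4 3 1 5)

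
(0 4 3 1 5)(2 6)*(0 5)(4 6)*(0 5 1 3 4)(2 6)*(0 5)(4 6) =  (0 2 5 1)(4 6)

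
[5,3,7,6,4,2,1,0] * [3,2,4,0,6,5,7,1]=[5,0,1,7,6,4,2,3]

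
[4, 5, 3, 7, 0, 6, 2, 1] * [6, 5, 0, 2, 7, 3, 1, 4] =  [7, 3, 2, 4, 6, 1, 0, 5]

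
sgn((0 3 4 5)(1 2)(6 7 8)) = 1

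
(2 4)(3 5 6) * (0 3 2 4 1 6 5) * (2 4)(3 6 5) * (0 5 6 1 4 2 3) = (0 1 6 2 4 3 5)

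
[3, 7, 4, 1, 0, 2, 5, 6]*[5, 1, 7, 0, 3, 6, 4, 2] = [0, 2, 3, 1, 5, 7, 6, 4] 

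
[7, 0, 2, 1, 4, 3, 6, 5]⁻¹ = [1, 3, 2, 5, 4, 7, 6, 0]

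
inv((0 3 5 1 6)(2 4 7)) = (0 6 1 5 3)(2 7 4)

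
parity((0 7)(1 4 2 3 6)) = odd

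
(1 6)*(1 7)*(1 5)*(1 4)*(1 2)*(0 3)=(0 3)(1 6 7 5 4 2)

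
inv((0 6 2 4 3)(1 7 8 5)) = (0 3 4 2 6)(1 5 8 7)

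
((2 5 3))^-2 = (2 5 3)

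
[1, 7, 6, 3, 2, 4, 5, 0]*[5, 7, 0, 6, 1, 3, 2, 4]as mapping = [0→7, 1→4, 2→2, 3→6, 4→0, 5→1, 6→3, 7→5]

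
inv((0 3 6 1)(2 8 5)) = (0 1 6 3)(2 5 8)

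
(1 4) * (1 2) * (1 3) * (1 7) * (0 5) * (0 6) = (0 5 6)(1 4 2 3 7)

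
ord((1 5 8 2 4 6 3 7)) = 8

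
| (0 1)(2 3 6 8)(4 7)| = 4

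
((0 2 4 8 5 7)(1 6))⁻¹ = (0 7 5 8 4 2)(1 6)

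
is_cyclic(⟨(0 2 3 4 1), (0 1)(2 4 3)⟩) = no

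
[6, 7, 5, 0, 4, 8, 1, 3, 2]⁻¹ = [3, 6, 8, 7, 4, 2, 0, 1, 5]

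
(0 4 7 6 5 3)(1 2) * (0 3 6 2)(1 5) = (0 4 7 2 5 6 1)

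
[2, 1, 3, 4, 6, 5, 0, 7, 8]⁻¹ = [6, 1, 0, 2, 3, 5, 4, 7, 8]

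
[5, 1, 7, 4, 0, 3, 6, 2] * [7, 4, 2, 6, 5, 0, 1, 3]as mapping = [0→0, 1→4, 2→3, 3→5, 4→7, 5→6, 6→1, 7→2]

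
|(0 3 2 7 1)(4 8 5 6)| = 20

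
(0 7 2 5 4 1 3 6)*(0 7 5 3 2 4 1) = (0 5 1 2 3 6 7 4)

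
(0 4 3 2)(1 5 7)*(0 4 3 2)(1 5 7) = (0 3)(1 7 5)(2 4)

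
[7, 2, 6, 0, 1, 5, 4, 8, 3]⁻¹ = [3, 4, 1, 8, 6, 5, 2, 0, 7]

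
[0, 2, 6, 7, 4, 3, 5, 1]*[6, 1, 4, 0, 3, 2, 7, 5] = [6, 4, 7, 5, 3, 0, 2, 1]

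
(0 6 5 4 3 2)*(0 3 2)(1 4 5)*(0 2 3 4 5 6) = (1 5 6)(2 4 3)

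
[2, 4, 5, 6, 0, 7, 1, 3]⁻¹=[4, 6, 0, 7, 1, 2, 3, 5]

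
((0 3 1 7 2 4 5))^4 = (0 2 3 4 1 5 7)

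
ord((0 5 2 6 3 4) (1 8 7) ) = 6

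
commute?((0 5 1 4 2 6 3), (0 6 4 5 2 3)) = no:(0 5 1 4 2 6 3) * (0 6 4 5 2 3) = (0 2 4 3 6)(1 5), (0 6 4 5 2 3) * (0 5 1 4 2 6 3) = (0 3 5 6 2)(1 4)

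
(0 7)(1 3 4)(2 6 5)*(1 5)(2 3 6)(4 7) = (0 4 5 3 7)(1 6)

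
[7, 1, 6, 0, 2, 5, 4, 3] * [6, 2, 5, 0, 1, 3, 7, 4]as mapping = [0→4, 1→2, 2→7, 3→6, 4→5, 5→3, 6→1, 7→0]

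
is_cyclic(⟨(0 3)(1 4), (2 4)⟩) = no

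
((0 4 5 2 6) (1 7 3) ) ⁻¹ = (0 6 2 5 4) (1 3 7) 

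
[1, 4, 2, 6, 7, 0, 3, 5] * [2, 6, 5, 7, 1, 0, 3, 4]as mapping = [0→6, 1→1, 2→5, 3→3, 4→4, 5→2, 6→7, 7→0]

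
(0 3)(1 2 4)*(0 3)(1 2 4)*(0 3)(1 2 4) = (0 3)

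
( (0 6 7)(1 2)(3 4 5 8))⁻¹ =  (0 7 6)(1 2)(3 8 5 4)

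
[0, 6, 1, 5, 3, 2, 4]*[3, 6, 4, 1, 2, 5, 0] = [3, 0, 6, 5, 1, 4, 2]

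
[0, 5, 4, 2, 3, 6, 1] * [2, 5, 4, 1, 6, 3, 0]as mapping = [0→2, 1→3, 2→6, 3→4, 4→1, 5→0, 6→5]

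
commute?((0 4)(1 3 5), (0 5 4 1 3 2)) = no:(0 4)(1 3 5) * (0 5 4 1 3 2) = (0 1 2)(3 4 5), (0 5 4 1 3 2) * (0 4)(1 3 5) = (0 1 5)(2 4 3)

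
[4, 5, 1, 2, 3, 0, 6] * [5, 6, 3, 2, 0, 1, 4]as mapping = [0→0, 1→1, 2→6, 3→3, 4→2, 5→5, 6→4]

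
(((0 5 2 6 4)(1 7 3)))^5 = (1 3 7)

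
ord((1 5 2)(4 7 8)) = 3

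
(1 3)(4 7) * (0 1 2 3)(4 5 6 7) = (0 1)(2 3)(5 6 7)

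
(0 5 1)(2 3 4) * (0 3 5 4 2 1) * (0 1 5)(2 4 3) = (0 3 4 5 1 2)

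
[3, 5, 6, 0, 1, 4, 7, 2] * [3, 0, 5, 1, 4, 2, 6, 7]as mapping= [0→1, 1→2, 2→6, 3→3, 4→0, 5→4, 6→7, 7→5]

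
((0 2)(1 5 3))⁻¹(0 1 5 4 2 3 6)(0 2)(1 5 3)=(0 1 6 2 5 3 4)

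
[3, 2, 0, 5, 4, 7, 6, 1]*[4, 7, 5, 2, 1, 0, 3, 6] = [2, 5, 4, 0, 1, 6, 3, 7]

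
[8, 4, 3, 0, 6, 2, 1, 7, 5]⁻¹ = [3, 6, 5, 2, 1, 8, 4, 7, 0]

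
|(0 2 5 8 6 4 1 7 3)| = 9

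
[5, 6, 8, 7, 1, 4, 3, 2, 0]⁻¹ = [8, 4, 7, 6, 5, 0, 1, 3, 2]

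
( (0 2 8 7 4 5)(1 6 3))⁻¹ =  (0 5 4 7 8 2)(1 3 6)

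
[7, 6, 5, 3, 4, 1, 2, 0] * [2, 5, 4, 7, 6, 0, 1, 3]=[3, 1, 0, 7, 6, 5, 4, 2] 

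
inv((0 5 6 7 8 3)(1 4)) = (0 3 8 7 6 5)(1 4)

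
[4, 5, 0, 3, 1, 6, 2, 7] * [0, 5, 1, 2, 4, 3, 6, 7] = [4, 3, 0, 2, 5, 6, 1, 7]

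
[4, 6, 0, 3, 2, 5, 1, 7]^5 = [2, 6, 4, 3, 0, 5, 1, 7]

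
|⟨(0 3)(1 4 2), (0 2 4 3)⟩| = 120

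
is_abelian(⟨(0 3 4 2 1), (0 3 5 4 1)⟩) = no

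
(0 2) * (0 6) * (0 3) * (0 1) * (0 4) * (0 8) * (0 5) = (0 2 6 3 1 4 8 5)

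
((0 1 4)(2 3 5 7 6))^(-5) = (0 1 4)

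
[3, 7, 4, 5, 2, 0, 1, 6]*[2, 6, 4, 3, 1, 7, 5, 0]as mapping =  [0→3, 1→0, 2→1, 3→7, 4→4, 5→2, 6→6, 7→5]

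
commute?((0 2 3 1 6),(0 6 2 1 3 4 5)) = no:(0 2 3 1 6)*(0 6 2 1 3 4 5) = (0 1 2 4 5),(0 6 2 1 3 4 5)*(0 2 3 1 6) = (2 6 3 4 5)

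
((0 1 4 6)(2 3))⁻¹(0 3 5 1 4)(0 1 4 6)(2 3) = (1 2 5 4 6)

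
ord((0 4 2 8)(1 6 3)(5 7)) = 12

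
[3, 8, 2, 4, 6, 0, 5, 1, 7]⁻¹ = [5, 7, 2, 0, 3, 6, 4, 8, 1]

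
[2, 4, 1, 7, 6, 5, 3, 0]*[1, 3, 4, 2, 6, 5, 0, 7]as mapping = [0→4, 1→6, 2→3, 3→7, 4→0, 5→5, 6→2, 7→1]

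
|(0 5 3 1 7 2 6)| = 7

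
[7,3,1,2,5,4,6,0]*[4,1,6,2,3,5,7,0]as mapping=[0→0,1→2,2→1,3→6,4→5,5→3,6→7,7→4]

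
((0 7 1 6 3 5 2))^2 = (0 1 3 2 7 6 5)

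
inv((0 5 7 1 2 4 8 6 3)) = (0 3 6 8 4 2 1 7 5)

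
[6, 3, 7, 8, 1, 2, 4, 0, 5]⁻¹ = [7, 4, 5, 1, 6, 8, 0, 2, 3]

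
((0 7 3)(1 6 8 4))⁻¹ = (0 3 7)(1 4 8 6)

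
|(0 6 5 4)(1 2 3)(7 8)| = 12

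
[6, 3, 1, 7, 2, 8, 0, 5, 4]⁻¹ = [6, 2, 4, 1, 8, 7, 0, 3, 5]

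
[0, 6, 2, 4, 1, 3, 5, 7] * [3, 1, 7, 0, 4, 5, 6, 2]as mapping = [0→3, 1→6, 2→7, 3→4, 4→1, 5→0, 6→5, 7→2]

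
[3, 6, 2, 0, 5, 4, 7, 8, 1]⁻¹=[3, 8, 2, 0, 5, 4, 1, 6, 7]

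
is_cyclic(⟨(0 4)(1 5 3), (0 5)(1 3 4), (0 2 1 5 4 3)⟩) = no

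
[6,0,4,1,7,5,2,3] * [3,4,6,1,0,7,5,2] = [5,3,0,4,2,7,6,1]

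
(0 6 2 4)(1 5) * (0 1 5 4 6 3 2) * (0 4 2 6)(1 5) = (0 3 6 4 5 1 2)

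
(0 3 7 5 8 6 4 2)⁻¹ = (0 2 4 6 8 5 7 3)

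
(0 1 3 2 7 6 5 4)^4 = (0 7)(1 6)(2 4)(3 5)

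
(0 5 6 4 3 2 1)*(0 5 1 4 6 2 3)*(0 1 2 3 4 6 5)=(0 2 6 5 3 4 1)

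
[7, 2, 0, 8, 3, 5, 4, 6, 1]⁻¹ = [2, 8, 1, 4, 6, 5, 7, 0, 3]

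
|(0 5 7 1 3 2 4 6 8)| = 9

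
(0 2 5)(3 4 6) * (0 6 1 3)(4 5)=(0 2 4 1 3 5 6)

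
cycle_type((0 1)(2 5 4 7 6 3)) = 2.6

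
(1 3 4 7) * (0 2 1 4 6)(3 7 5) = (0 2 1 7 4 5 3 6)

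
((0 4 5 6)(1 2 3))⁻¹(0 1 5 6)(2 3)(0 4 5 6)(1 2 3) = (0 4 2 6)(1 3)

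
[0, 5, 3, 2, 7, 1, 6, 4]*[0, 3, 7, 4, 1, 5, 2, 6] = [0, 5, 4, 7, 6, 3, 2, 1]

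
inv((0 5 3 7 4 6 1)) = (0 1 6 4 7 3 5)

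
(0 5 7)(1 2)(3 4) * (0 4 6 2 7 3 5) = (1 7 4 5 3 6 2)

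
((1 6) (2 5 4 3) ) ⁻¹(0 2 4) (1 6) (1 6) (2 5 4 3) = (0 5 3) (1 6) 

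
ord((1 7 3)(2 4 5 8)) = 12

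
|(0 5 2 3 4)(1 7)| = 10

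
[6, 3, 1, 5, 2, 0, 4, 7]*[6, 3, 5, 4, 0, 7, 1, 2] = [1, 4, 3, 7, 5, 6, 0, 2] 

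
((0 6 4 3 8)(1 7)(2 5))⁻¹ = (0 8 3 4 6)(1 7)(2 5)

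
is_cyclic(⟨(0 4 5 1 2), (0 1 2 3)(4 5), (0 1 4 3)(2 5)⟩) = no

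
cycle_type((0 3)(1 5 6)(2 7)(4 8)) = 2^3.3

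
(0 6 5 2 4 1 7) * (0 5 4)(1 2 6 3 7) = (0 3 7 5 6 4 2)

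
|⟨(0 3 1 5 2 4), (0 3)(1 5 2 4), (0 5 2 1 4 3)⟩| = 720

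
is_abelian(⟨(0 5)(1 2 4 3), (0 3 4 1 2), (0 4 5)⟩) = no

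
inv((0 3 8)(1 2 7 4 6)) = (0 8 3)(1 6 4 7 2)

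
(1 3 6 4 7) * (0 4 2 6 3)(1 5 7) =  (0 4 1)(2 6)(5 7)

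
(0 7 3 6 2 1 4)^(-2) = (0 1 6 7 4 2 3)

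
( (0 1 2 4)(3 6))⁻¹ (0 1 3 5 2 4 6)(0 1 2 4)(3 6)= (0 3 1 2 6 5 4)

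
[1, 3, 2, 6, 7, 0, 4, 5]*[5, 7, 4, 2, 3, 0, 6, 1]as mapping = [0→7, 1→2, 2→4, 3→6, 4→1, 5→5, 6→3, 7→0]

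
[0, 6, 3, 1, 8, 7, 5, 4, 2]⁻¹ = [0, 3, 8, 2, 7, 6, 1, 5, 4]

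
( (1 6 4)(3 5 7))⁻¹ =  (1 4 6)(3 7 5)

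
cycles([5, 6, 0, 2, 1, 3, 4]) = (0 5 3 2)(1 6 4)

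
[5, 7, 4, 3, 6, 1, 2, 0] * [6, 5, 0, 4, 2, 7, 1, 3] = [7, 3, 2, 4, 1, 5, 0, 6] 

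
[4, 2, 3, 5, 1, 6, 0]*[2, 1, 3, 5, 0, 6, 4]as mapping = [0→0, 1→3, 2→5, 3→6, 4→1, 5→4, 6→2]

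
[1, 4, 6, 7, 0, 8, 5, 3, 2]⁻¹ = [4, 0, 8, 7, 1, 6, 2, 3, 5]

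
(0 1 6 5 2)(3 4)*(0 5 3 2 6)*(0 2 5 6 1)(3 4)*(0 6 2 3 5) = (0 6 4)(1 3 5)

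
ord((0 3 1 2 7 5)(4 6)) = 6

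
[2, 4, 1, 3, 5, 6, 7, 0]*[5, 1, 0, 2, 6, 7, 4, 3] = [0, 6, 1, 2, 7, 4, 3, 5]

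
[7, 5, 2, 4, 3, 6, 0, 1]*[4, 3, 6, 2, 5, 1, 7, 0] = [0, 1, 6, 5, 2, 7, 4, 3]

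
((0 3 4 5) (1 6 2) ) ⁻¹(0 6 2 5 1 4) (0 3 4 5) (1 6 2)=(0 6 5 3 2 1) 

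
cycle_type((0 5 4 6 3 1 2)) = 7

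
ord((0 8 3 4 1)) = 5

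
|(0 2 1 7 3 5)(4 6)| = 6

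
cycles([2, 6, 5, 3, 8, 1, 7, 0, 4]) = (0 2 5 1 6 7)(4 8)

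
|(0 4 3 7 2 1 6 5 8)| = 9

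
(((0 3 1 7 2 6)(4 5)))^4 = (0 2 1)(3 6 7)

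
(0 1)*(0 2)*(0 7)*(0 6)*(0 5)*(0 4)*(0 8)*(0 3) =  (0 1 2 7 6 5 4 8 3)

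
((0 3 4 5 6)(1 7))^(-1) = (0 6 5 4 3)(1 7)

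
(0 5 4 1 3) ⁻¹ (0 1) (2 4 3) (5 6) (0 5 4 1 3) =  (0 2 1) (3 5) (4 6) 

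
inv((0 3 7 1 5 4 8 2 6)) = (0 6 2 8 4 5 1 7 3)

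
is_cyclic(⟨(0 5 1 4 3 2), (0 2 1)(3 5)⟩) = no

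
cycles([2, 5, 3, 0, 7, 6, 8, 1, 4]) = (0 2 3)(1 5 6 8 4 7)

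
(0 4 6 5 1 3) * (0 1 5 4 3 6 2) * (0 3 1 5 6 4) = (0 1 4 2 3 5 6)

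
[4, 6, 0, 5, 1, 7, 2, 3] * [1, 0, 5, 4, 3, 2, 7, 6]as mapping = [0→3, 1→7, 2→1, 3→2, 4→0, 5→6, 6→5, 7→4]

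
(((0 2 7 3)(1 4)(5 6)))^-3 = (0 2 7 3)(1 4)(5 6)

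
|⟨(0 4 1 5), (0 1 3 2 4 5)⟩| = 120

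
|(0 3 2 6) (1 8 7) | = 12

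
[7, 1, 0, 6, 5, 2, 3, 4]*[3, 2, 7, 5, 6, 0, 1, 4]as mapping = [0→4, 1→2, 2→3, 3→1, 4→0, 5→7, 6→5, 7→6]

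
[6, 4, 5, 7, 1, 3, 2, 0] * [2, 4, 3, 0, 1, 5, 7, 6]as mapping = [0→7, 1→1, 2→5, 3→6, 4→4, 5→0, 6→3, 7→2]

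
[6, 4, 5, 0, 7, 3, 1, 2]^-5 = [4, 2, 0, 1, 5, 6, 7, 3]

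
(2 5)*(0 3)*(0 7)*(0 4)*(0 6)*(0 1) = (0 3 7 4 6 1)(2 5)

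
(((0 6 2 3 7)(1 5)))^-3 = (0 2 7 6 3)(1 5)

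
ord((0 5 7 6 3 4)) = 6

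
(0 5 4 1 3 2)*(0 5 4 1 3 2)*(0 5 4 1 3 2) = (0 1)(2 4)(3 5)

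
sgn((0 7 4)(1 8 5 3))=-1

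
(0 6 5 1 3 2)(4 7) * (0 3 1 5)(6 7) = (0 7 4 6)(2 3)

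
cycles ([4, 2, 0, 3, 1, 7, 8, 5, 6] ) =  (0 4 1 2)(5 7)(6 8)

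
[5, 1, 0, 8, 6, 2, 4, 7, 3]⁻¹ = [2, 1, 5, 8, 6, 0, 4, 7, 3]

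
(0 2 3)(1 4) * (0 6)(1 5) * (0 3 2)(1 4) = (3 6)(4 5)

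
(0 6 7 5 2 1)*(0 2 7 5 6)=(1 2)(5 7 6)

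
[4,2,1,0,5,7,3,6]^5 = [3,2,1,6,0,4,7,5]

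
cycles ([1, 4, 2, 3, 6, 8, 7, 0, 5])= (0 1 4 6 7)(5 8)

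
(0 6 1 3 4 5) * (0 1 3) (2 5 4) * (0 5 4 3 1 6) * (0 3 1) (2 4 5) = (0 3 4 1 2 5 6) 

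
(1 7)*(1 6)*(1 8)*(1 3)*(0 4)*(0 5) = (0 4 5)(1 7 6 8 3)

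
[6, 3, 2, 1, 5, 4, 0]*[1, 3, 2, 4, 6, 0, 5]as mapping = [0→5, 1→4, 2→2, 3→3, 4→0, 5→6, 6→1]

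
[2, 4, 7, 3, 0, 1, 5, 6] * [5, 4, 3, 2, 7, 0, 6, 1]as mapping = [0→3, 1→7, 2→1, 3→2, 4→5, 5→4, 6→0, 7→6]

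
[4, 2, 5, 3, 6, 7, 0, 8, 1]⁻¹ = [6, 8, 1, 3, 0, 2, 4, 5, 7]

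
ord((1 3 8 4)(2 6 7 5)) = 4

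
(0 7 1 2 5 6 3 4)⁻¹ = (0 4 3 6 5 2 1 7)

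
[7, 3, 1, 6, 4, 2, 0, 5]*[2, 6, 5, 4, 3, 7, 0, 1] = [1, 4, 6, 0, 3, 5, 2, 7]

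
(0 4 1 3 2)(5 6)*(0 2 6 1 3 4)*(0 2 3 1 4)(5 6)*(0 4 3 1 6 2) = (1 4 6 2)(3 5)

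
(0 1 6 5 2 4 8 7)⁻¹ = (0 7 8 4 2 5 6 1)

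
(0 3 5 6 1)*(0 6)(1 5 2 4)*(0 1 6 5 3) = (1 5)(2 4 6 3)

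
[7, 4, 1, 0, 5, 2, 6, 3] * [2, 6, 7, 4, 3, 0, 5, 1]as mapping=[0→1, 1→3, 2→6, 3→2, 4→0, 5→7, 6→5, 7→4]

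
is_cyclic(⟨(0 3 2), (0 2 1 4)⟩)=no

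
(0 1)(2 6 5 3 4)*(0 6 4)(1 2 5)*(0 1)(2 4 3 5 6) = (0 4 6)(1 2 3)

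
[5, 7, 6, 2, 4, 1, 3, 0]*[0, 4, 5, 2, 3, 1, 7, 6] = [1, 6, 7, 5, 3, 4, 2, 0]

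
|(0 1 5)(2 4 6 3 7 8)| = 6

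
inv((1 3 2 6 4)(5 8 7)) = (1 4 6 2 3)(5 7 8)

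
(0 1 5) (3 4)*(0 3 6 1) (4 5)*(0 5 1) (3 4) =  (0 5 4 6) (1 3) 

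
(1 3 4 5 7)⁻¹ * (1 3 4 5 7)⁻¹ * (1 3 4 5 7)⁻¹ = (1 4 7 3 5)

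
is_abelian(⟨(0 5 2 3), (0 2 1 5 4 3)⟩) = no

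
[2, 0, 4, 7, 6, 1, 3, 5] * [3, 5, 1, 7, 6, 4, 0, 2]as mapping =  [0→1, 1→3, 2→6, 3→2, 4→0, 5→5, 6→7, 7→4]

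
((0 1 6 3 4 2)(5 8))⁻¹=(0 2 4 3 6 1)(5 8)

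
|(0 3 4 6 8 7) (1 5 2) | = 6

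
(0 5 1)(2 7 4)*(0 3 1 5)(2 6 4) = (1 3)(2 7)(4 6)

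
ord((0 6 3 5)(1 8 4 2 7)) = 20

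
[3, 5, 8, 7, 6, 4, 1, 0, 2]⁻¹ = [7, 6, 8, 0, 5, 1, 4, 3, 2]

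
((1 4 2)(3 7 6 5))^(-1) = (1 2 4)(3 5 6 7)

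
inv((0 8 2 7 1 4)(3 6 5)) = (0 4 1 7 2 8)(3 5 6)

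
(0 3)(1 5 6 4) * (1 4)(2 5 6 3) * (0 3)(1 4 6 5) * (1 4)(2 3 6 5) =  (0 3 6 1 2 4 5)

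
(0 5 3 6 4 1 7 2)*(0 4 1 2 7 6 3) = (0 5)(1 6)(2 4)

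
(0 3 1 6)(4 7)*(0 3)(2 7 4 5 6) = (1 2 7 5 6 3)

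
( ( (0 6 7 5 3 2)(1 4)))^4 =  (0 3 7)(2 5 6)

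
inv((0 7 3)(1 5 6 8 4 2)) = (0 3 7)(1 2 4 8 6 5)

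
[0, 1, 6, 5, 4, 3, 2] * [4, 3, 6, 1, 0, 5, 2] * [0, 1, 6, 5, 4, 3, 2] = [4, 5, 6, 3, 0, 1, 2]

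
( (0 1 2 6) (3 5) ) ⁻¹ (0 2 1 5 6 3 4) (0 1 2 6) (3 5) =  (0 5 4 1 6 2 3) 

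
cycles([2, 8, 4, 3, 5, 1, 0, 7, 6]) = (0 2 4 5 1 8 6)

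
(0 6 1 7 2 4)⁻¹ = (0 4 2 7 1 6)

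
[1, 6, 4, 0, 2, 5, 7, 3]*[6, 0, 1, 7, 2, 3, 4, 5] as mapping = [0→0, 1→4, 2→2, 3→6, 4→1, 5→3, 6→5, 7→7] 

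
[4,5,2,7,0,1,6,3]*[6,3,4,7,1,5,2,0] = [1,5,4,0,6,3,2,7]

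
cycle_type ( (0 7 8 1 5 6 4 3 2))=9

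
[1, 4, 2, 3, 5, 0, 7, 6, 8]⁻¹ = [5, 0, 2, 3, 1, 4, 7, 6, 8]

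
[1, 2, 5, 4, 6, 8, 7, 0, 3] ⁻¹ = [7, 0, 1, 8, 3, 2, 4, 6, 5] 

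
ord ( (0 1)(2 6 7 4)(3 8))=4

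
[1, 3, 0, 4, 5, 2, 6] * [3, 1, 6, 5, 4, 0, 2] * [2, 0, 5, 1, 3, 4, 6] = [0, 4, 1, 3, 2, 6, 5]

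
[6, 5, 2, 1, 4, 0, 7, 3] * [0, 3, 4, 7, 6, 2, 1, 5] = [1, 2, 4, 3, 6, 0, 5, 7]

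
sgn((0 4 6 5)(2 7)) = 1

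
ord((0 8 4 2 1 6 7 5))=8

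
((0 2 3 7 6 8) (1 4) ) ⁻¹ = (0 8 6 7 3 2) (1 4) 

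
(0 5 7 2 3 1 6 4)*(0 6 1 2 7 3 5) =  (2 5 3)(4 6)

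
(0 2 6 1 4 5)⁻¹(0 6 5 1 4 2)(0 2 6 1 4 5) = (0 4 5 6 2 1)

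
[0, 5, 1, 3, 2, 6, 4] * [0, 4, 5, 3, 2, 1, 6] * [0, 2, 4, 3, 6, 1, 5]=[0, 2, 6, 3, 1, 5, 4]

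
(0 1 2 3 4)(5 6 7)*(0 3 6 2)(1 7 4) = (0 7 5 2 6 4 3 1)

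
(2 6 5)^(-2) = (2 6 5)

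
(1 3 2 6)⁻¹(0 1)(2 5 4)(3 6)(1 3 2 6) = (0 3)(1 2)(4 6 5)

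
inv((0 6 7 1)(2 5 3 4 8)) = (0 1 7 6)(2 8 4 3 5)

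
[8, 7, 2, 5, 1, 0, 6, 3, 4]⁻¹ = [5, 4, 2, 7, 8, 3, 6, 1, 0]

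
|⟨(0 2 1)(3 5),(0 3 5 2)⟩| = 120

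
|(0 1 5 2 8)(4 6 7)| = 15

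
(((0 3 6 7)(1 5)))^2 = (0 6)(3 7)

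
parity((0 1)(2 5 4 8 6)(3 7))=even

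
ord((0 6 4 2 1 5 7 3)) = 8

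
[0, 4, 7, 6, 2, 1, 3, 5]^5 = [0, 1, 2, 6, 4, 5, 3, 7]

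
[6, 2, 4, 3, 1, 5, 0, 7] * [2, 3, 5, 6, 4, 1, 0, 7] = [0, 5, 4, 6, 3, 1, 2, 7]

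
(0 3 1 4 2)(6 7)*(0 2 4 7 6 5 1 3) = (1 7 5)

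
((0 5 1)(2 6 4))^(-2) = (0 5 1)(2 6 4)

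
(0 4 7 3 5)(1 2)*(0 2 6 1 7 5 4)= (1 6)(2 7 3 4 5)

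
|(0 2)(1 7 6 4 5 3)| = 6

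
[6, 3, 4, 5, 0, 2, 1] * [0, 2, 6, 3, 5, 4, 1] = [1, 3, 5, 4, 0, 6, 2] 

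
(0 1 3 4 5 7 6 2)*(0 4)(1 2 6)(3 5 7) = (0 2 4 7 1 5 3)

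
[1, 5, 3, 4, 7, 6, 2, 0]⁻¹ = [7, 0, 6, 2, 3, 1, 5, 4]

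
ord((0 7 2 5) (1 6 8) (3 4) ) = 12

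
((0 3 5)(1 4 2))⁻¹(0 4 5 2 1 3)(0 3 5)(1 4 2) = (0 1 4 5 3 2)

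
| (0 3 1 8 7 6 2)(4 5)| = 14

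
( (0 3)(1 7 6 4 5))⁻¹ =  (0 3)(1 5 4 6 7)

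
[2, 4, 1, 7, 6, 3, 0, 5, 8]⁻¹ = [6, 2, 0, 5, 1, 7, 4, 3, 8]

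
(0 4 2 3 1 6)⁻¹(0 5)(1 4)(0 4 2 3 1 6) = (2 6)(4 5)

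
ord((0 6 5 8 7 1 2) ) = 7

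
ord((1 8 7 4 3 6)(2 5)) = 6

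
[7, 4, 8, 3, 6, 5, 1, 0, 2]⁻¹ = [7, 6, 8, 3, 1, 5, 4, 0, 2]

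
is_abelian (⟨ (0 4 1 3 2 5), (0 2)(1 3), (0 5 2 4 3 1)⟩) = no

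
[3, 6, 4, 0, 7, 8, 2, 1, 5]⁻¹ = [3, 7, 6, 0, 2, 8, 1, 4, 5]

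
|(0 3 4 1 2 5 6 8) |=8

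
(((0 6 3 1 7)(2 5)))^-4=(0 6 3 1 7)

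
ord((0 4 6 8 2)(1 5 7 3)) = 20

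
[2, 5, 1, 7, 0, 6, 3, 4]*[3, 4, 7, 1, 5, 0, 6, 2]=[7, 0, 4, 2, 3, 6, 1, 5]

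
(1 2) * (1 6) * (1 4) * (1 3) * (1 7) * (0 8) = (0 8)(1 2 6 4 3 7)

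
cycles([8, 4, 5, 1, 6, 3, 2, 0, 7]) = (0 8 7)(1 4 6 2 5 3)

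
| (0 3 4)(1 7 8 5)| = 12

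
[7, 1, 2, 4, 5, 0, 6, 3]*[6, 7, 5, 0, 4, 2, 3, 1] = [1, 7, 5, 4, 2, 6, 3, 0]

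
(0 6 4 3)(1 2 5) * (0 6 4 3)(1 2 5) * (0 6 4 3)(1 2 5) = (0 3 4 6)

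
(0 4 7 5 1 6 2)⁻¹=(0 2 6 1 5 7 4)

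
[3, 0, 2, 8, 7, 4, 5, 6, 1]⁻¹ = [1, 8, 2, 0, 5, 6, 7, 4, 3]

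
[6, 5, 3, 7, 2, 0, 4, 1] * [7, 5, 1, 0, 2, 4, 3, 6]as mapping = [0→3, 1→4, 2→0, 3→6, 4→1, 5→7, 6→2, 7→5]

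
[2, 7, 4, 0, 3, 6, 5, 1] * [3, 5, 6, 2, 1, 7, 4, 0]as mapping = [0→6, 1→0, 2→1, 3→3, 4→2, 5→4, 6→7, 7→5]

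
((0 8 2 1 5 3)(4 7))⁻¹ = (0 3 5 1 2 8)(4 7)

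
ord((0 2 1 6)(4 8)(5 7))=4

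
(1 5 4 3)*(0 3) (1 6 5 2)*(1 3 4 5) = (0 4) (1 2 3 6) 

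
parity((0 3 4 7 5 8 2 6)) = odd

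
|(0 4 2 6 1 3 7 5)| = 8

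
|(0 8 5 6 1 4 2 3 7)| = 9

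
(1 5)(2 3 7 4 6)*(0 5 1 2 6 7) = (0 5 2 3)(4 7)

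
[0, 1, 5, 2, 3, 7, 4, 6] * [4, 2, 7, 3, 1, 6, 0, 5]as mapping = [0→4, 1→2, 2→6, 3→7, 4→3, 5→5, 6→1, 7→0]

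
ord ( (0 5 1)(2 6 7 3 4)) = 15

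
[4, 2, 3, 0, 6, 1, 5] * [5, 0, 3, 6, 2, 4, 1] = [2, 3, 6, 5, 1, 0, 4]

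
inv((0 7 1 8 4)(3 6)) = (0 4 8 1 7)(3 6)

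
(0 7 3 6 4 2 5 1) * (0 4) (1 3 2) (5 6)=(0 7 2 6) (1 4) (3 5) 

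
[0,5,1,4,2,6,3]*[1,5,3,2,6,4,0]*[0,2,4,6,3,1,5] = [2,3,1,5,6,0,4]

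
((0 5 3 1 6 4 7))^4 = (0 6 5 4 3 7 1)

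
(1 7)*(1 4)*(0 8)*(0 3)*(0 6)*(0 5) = (0 8 3 6 5) (1 7 4) 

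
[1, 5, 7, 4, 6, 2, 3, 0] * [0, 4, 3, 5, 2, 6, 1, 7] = [4, 6, 7, 2, 1, 3, 5, 0]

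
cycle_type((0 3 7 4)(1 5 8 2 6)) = 4.5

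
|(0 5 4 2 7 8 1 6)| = 8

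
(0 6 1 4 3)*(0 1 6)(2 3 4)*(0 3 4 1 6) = (0 3 6)(1 2 4)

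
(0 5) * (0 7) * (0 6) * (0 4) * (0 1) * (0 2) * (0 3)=(0 5 7 6 4 1 2 3)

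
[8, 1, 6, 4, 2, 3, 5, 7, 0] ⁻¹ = [8, 1, 4, 5, 3, 6, 2, 7, 0] 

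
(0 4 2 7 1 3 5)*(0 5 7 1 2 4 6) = (0 6)(1 3 7 2)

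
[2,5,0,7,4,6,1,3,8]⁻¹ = [2,6,0,7,4,1,5,3,8]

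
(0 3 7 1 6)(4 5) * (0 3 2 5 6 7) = (0 2 5 4 6 3)(1 7)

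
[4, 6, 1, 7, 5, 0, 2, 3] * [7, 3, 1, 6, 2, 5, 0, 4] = [2, 0, 3, 4, 5, 7, 1, 6]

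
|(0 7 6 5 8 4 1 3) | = 8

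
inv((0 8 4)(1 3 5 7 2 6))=(0 4 8)(1 6 2 7 5 3)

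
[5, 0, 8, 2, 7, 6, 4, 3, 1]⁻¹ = [1, 8, 3, 7, 6, 0, 5, 4, 2]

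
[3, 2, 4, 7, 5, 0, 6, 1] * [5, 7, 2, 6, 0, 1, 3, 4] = [6, 2, 0, 4, 1, 5, 3, 7]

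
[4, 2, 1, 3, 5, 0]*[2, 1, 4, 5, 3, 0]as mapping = [0→3, 1→4, 2→1, 3→5, 4→0, 5→2]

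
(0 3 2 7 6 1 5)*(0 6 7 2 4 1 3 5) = (0 5 6 3 4 1)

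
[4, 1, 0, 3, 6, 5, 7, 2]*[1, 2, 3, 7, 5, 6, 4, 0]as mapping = [0→5, 1→2, 2→1, 3→7, 4→4, 5→6, 6→0, 7→3]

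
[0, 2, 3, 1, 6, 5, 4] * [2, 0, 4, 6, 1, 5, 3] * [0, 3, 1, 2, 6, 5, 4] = [1, 6, 4, 0, 2, 5, 3]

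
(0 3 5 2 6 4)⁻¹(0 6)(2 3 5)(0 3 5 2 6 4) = (2 6 5)(3 4)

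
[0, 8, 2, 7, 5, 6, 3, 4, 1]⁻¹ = [0, 8, 2, 6, 7, 4, 5, 3, 1]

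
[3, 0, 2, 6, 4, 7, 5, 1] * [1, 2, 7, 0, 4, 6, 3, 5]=[0, 1, 7, 3, 4, 5, 6, 2]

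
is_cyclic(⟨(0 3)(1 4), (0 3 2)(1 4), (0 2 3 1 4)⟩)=no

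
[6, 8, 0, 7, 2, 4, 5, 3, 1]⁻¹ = [2, 8, 4, 7, 5, 6, 0, 3, 1]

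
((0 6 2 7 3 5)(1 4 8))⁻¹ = (0 5 3 7 2 6)(1 8 4)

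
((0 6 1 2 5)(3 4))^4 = (0 5 2 1 6)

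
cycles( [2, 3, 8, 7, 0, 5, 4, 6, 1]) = (0 2 8 1 3 7 6 4)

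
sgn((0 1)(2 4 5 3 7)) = -1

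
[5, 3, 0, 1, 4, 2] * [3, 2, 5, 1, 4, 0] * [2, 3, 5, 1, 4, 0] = [2, 3, 1, 5, 4, 0]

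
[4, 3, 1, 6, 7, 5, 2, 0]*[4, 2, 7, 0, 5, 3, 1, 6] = [5, 0, 2, 1, 6, 3, 7, 4]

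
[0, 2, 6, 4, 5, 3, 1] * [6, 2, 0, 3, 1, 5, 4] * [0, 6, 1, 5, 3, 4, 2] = [2, 0, 3, 6, 4, 5, 1]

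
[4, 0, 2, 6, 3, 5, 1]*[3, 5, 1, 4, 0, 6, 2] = [0, 3, 1, 2, 4, 6, 5]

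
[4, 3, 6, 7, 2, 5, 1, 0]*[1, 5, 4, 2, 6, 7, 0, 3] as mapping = [0→6, 1→2, 2→0, 3→3, 4→4, 5→7, 6→5, 7→1] 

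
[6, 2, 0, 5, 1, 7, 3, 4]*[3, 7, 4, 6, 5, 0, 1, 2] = [1, 4, 3, 0, 7, 2, 6, 5] 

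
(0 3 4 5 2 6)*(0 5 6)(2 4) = (0 3 2)(4 6 5)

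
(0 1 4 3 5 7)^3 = (0 3)(1 5)(4 7)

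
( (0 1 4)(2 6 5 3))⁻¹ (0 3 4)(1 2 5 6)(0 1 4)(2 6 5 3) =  (0 1 2)(3 5 4 6)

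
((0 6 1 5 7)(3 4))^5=(3 4)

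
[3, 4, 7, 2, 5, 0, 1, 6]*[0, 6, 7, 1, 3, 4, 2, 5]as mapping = [0→1, 1→3, 2→5, 3→7, 4→4, 5→0, 6→6, 7→2]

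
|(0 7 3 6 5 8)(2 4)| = 6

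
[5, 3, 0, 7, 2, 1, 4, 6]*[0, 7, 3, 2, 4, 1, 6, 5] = [1, 2, 0, 5, 3, 7, 4, 6]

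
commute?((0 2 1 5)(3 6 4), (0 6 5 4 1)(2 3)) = no:(0 2 1 5)(3 6 4)*(0 6 5 4 1)(2 3) = (0 3 5 6 1 4 2), (0 6 5 4 1)(2 3)*(0 2 1 5)(3 6 4) = (0 4 5 3 1 2 6)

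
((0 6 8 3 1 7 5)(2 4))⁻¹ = (0 5 7 1 3 8 6)(2 4)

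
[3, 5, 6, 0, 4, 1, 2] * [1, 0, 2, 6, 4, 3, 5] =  [6, 3, 5, 1, 4, 0, 2]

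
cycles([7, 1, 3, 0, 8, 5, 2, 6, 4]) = (0 7 6 2 3) (4 8) 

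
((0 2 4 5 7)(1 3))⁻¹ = (0 7 5 4 2)(1 3)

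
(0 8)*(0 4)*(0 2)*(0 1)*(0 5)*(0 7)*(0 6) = (0 8 4 2 1 5 7 6)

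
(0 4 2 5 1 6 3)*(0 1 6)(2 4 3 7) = (0 3 1)(2 5 6 7)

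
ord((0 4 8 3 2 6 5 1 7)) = 9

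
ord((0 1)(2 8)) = 2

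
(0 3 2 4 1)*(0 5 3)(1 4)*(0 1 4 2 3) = (0 1 5)(2 4)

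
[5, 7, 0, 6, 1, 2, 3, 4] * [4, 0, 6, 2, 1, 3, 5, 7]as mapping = [0→3, 1→7, 2→4, 3→5, 4→0, 5→6, 6→2, 7→1]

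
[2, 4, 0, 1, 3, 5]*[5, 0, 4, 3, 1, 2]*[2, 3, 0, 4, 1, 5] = [1, 3, 5, 2, 4, 0]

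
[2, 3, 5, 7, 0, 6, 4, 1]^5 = [0, 7, 2, 1, 4, 5, 6, 3]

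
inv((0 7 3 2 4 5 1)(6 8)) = (0 1 5 4 2 3 7)(6 8)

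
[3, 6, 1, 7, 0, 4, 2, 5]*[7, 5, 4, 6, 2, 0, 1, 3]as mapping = [0→6, 1→1, 2→5, 3→3, 4→7, 5→2, 6→4, 7→0]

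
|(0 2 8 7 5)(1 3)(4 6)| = 10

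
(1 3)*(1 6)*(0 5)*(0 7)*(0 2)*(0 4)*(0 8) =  (0 5 7 2 4 8)(1 3 6)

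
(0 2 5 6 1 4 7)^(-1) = (0 7 4 1 6 5 2)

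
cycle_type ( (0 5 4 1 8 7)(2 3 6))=3.6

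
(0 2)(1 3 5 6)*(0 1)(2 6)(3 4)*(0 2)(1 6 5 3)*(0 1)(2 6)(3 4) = (0 5 1 3 4)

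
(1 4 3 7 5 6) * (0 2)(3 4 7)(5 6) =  (0 2)(1 7 6)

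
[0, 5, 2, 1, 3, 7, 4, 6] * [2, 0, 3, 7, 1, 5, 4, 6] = [2, 5, 3, 0, 7, 6, 1, 4]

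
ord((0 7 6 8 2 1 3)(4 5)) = 14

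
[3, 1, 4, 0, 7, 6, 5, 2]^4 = [0, 1, 4, 3, 7, 5, 6, 2]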